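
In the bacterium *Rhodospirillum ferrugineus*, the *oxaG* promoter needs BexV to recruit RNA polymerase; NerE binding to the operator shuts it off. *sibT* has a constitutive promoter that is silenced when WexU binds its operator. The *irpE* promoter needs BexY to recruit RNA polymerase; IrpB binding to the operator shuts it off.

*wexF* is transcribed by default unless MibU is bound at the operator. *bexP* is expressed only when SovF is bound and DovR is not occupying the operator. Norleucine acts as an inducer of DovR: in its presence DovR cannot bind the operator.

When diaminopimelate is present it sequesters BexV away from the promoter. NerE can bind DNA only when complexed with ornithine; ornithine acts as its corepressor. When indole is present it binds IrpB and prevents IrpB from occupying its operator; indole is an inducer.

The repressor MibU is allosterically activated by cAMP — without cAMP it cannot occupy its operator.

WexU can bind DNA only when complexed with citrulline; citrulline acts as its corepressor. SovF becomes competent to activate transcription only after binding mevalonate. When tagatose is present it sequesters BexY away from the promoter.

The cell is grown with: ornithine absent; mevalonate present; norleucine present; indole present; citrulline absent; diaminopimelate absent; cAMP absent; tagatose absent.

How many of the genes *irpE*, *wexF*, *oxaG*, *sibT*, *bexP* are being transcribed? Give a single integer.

5

Indole is present, so IrpB is inactive.
Tagatose is absent, so BexY is active.
No repressor is bound and BexY is active, so *irpE* is transcribed.
→ *irpE* is ON.
cAMP is absent, so MibU is inactive.
With no repressor bound, *wexF* is transcribed.
→ *wexF* is ON.
Ornithine is absent, so NerE is inactive.
Diaminopimelate is absent, so BexV is active.
No repressor is bound and BexV is active, so *oxaG* is transcribed.
→ *oxaG* is ON.
Citrulline is absent, so WexU is inactive.
With no repressor bound, *sibT* is transcribed.
→ *sibT* is ON.
Mevalonate is present, so SovF is active.
Norleucine is present, so DovR is inactive.
No repressor is bound and SovF is active, so *bexP* is transcribed.
→ *bexP* is ON.
5 of the 5 genes are transcribed.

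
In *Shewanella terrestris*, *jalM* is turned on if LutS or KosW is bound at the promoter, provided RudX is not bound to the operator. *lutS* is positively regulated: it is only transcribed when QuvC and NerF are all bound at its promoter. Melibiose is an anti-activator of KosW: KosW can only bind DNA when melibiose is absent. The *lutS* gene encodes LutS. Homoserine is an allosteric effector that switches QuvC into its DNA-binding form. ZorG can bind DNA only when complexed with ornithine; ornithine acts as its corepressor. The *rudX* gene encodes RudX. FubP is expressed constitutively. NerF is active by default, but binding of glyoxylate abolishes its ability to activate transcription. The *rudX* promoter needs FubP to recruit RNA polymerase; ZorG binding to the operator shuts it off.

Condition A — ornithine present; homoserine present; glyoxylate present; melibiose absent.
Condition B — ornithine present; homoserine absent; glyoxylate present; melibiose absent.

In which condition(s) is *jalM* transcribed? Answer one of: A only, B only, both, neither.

both

Condition A:
FubP is produced constitutively and is active.
Ornithine is present, so ZorG is active.
With repressor ZorG bound, *rudX* is not transcribed.
So RudX is not produced.
Homoserine is present, so QuvC is active.
Glyoxylate is present, so NerF is inactive.
Required activator NerF is absent, so *lutS* is not transcribed.
So LutS is not produced.
Melibiose is absent, so KosW is active.
Activator KosW is present, so *jalM* is transcribed.
→ *jalM* is ON in A.
Condition B:
FubP is produced constitutively and is active.
Ornithine is present, so ZorG is active.
With repressor ZorG bound, *rudX* is not transcribed.
So RudX is not produced.
Homoserine is absent, so QuvC is inactive.
Glyoxylate is present, so NerF is inactive.
Required activator QuvC is absent, so *lutS* is not transcribed.
So LutS is not produced.
Melibiose is absent, so KosW is active.
Activator KosW is present, so *jalM* is transcribed.
→ *jalM* is ON in B.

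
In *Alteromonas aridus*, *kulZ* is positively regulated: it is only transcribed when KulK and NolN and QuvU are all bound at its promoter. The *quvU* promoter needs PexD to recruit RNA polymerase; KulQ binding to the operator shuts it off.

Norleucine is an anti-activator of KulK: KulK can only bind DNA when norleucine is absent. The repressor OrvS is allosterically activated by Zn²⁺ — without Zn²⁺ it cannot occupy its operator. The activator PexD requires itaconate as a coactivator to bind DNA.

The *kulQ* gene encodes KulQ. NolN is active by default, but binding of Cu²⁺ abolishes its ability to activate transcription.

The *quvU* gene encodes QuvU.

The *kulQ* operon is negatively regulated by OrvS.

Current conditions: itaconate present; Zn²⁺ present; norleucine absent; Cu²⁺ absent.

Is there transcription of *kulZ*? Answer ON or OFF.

ON

Norleucine is absent, so KulK is active.
Cu²⁺ is absent, so NolN is active.
Zn²⁺ is present, so OrvS is active.
With repressor OrvS bound, *kulQ* is not transcribed.
So KulQ is not produced.
Itaconate is present, so PexD is active.
No repressor is bound and PexD is active, so *quvU* is transcribed.
So QuvU is produced and active.
No repressor is bound and KulK and NolN and QuvU are active, so *kulZ* is transcribed.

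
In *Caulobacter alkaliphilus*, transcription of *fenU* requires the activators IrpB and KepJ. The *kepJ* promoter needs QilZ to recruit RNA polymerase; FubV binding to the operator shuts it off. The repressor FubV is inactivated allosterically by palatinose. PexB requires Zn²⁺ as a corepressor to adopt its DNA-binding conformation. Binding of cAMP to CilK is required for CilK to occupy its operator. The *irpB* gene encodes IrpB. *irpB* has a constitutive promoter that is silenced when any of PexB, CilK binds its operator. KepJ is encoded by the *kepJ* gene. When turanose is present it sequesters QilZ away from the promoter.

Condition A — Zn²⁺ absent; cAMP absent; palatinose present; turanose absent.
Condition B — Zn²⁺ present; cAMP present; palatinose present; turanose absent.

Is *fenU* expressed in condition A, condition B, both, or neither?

Condition A:
Zn²⁺ is absent, so PexB is inactive.
cAMP is absent, so CilK is inactive.
With no repressor bound, *irpB* is transcribed.
So IrpB is produced and active.
Palatinose is present, so FubV is inactive.
Turanose is absent, so QilZ is active.
No repressor is bound and QilZ is active, so *kepJ* is transcribed.
So KepJ is produced and active.
No repressor is bound and IrpB and KepJ are active, so *fenU* is transcribed.
→ *fenU* is ON in A.
Condition B:
Zn²⁺ is present, so PexB is active.
cAMP is present, so CilK is active.
With repressor PexB bound, *irpB* is not transcribed.
So IrpB is not produced.
Palatinose is present, so FubV is inactive.
Turanose is absent, so QilZ is active.
No repressor is bound and QilZ is active, so *kepJ* is transcribed.
So KepJ is produced and active.
Required activator IrpB is absent, so *fenU* is not transcribed.
→ *fenU* is OFF in B.

A only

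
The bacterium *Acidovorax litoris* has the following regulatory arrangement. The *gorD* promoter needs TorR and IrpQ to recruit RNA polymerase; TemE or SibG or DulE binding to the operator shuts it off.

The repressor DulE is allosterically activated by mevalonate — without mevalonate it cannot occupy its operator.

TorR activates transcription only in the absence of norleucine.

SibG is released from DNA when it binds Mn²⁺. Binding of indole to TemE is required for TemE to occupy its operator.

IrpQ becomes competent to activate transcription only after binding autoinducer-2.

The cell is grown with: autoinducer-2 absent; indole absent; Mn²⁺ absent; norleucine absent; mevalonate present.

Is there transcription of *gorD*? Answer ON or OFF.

Indole is absent, so TemE is inactive.
Norleucine is absent, so TorR is active.
Mn²⁺ is absent, so SibG is active.
Autoinducer-2 is absent, so IrpQ is inactive.
Mevalonate is present, so DulE is active.
With repressor SibG bound, *gorD* is not transcribed.

OFF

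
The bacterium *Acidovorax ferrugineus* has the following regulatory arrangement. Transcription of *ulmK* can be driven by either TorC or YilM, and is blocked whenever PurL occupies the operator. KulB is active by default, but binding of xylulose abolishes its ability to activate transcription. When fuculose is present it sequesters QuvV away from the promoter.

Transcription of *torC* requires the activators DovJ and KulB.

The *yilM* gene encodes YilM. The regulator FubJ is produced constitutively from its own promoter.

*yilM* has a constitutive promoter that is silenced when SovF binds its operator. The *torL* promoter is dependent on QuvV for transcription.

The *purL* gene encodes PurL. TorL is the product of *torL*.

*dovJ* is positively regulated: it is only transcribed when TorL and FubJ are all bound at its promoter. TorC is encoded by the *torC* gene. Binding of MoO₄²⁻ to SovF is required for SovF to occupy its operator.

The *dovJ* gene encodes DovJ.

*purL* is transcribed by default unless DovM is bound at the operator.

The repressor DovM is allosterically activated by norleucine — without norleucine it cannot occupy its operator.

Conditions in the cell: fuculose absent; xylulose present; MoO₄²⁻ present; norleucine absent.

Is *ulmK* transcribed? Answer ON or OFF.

Fuculose is absent, so QuvV is active.
No repressor is bound and QuvV is active, so *torL* is transcribed.
So TorL is produced and active.
FubJ is produced constitutively and is active.
No repressor is bound and TorL and FubJ are active, so *dovJ* is transcribed.
So DovJ is produced and active.
Xylulose is present, so KulB is inactive.
Required activator KulB is absent, so *torC* is not transcribed.
So TorC is not produced.
Norleucine is absent, so DovM is inactive.
With no repressor bound, *purL* is transcribed.
So PurL is produced and active.
MoO₄²⁻ is present, so SovF is active.
With repressor SovF bound, *yilM* is not transcribed.
So YilM is not produced.
With repressor PurL bound, *ulmK* is not transcribed.

OFF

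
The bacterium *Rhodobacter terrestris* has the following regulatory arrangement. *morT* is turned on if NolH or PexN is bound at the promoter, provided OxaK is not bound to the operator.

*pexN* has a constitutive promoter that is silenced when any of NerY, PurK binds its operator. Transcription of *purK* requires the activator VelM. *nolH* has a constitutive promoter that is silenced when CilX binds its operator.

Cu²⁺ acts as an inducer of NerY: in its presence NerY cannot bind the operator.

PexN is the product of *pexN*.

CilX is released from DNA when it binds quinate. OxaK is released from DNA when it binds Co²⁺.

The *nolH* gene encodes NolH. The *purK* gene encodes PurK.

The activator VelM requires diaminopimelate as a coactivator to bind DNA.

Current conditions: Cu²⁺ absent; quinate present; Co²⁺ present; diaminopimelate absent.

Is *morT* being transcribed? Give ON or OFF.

ON

Quinate is present, so CilX is inactive.
With no repressor bound, *nolH* is transcribed.
So NolH is produced and active.
Co²⁺ is present, so OxaK is inactive.
Cu²⁺ is absent, so NerY is active.
Diaminopimelate is absent, so VelM is inactive.
Required activator VelM is absent, so *purK* is not transcribed.
So PurK is not produced.
With repressor NerY bound, *pexN* is not transcribed.
So PexN is not produced.
Activator NolH is present, so *morT* is transcribed.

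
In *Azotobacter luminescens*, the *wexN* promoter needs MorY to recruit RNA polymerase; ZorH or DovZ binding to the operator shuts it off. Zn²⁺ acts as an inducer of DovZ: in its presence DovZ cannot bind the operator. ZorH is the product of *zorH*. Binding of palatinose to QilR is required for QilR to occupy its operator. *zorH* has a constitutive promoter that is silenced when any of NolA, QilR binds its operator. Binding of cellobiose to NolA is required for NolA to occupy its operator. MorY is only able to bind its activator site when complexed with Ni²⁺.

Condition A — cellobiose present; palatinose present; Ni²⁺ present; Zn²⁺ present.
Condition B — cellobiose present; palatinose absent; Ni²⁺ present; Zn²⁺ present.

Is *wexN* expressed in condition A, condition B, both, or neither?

Condition A:
Cellobiose is present, so NolA is active.
Palatinose is present, so QilR is active.
With repressor NolA bound, *zorH* is not transcribed.
So ZorH is not produced.
Ni²⁺ is present, so MorY is active.
Zn²⁺ is present, so DovZ is inactive.
No repressor is bound and MorY is active, so *wexN* is transcribed.
→ *wexN* is ON in A.
Condition B:
Cellobiose is present, so NolA is active.
Palatinose is absent, so QilR is inactive.
With repressor NolA bound, *zorH* is not transcribed.
So ZorH is not produced.
Ni²⁺ is present, so MorY is active.
Zn²⁺ is present, so DovZ is inactive.
No repressor is bound and MorY is active, so *wexN* is transcribed.
→ *wexN* is ON in B.

both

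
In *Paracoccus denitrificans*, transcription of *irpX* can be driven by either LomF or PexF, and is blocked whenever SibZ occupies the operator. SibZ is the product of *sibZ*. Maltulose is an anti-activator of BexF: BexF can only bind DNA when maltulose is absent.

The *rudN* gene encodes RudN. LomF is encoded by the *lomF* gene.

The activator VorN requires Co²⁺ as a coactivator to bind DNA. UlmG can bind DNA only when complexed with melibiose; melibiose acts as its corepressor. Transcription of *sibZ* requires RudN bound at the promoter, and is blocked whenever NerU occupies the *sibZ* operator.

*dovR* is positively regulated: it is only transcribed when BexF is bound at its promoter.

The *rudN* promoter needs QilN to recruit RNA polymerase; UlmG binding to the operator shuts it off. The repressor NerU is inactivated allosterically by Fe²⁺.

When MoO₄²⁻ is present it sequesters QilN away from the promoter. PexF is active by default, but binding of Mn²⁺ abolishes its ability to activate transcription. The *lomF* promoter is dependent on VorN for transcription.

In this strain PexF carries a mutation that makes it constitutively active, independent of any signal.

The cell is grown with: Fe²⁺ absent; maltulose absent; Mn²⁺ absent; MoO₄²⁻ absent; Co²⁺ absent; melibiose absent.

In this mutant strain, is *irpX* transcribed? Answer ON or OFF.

ON

Fe²⁺ is absent, so NerU is active.
MoO₄²⁻ is absent, so QilN is active.
Melibiose is absent, so UlmG is inactive.
No repressor is bound and QilN is active, so *rudN* is transcribed.
So RudN is produced and active.
With repressor NerU bound, *sibZ* is not transcribed.
So SibZ is not produced.
Co²⁺ is absent, so VorN is inactive.
Required activator VorN is absent, so *lomF* is not transcribed.
So LomF is not produced.
PexF is constitutively active in this strain.
Activator PexF is present, so *irpX* is transcribed.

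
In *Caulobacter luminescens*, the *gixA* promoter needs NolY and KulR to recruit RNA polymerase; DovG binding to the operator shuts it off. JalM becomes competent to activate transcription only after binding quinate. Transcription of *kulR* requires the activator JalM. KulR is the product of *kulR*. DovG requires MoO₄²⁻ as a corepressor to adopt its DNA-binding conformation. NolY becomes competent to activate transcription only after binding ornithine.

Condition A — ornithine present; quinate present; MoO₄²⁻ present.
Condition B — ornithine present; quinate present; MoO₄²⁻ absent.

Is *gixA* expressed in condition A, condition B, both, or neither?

Condition A:
Ornithine is present, so NolY is active.
Quinate is present, so JalM is active.
No repressor is bound and JalM is active, so *kulR* is transcribed.
So KulR is produced and active.
MoO₄²⁻ is present, so DovG is active.
With repressor DovG bound, *gixA* is not transcribed.
→ *gixA* is OFF in A.
Condition B:
Ornithine is present, so NolY is active.
Quinate is present, so JalM is active.
No repressor is bound and JalM is active, so *kulR* is transcribed.
So KulR is produced and active.
MoO₄²⁻ is absent, so DovG is inactive.
No repressor is bound and NolY and KulR are active, so *gixA* is transcribed.
→ *gixA* is ON in B.

B only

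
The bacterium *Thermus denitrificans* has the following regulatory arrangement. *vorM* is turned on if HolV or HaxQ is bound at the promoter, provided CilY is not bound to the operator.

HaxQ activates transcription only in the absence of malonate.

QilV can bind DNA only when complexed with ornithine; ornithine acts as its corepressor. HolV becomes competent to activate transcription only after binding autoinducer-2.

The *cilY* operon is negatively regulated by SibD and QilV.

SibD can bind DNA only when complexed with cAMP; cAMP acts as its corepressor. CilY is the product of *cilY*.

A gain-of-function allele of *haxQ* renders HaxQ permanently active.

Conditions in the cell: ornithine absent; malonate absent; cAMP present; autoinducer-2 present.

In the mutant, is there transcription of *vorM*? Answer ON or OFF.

ON

cAMP is present, so SibD is active.
Ornithine is absent, so QilV is inactive.
With repressor SibD bound, *cilY* is not transcribed.
So CilY is not produced.
Autoinducer-2 is present, so HolV is active.
HaxQ is constitutively active in this strain.
Activator HolV is present, so *vorM* is transcribed.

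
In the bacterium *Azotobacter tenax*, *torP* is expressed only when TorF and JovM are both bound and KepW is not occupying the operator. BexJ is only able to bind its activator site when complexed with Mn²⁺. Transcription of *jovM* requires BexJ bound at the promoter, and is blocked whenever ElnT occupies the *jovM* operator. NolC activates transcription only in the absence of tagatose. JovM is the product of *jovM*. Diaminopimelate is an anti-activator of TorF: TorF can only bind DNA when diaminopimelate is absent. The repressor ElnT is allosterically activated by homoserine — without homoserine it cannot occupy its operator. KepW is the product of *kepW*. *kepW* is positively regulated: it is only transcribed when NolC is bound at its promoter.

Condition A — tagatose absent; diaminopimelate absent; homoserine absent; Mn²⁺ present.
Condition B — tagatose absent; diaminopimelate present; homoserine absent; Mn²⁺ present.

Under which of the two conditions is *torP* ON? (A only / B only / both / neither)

Condition A:
Tagatose is absent, so NolC is active.
No repressor is bound and NolC is active, so *kepW* is transcribed.
So KepW is produced and active.
Diaminopimelate is absent, so TorF is active.
Homoserine is absent, so ElnT is inactive.
Mn²⁺ is present, so BexJ is active.
No repressor is bound and BexJ is active, so *jovM* is transcribed.
So JovM is produced and active.
With repressor KepW bound, *torP* is not transcribed.
→ *torP* is OFF in A.
Condition B:
Tagatose is absent, so NolC is active.
No repressor is bound and NolC is active, so *kepW* is transcribed.
So KepW is produced and active.
Diaminopimelate is present, so TorF is inactive.
Homoserine is absent, so ElnT is inactive.
Mn²⁺ is present, so BexJ is active.
No repressor is bound and BexJ is active, so *jovM* is transcribed.
So JovM is produced and active.
With repressor KepW bound, *torP* is not transcribed.
→ *torP* is OFF in B.

neither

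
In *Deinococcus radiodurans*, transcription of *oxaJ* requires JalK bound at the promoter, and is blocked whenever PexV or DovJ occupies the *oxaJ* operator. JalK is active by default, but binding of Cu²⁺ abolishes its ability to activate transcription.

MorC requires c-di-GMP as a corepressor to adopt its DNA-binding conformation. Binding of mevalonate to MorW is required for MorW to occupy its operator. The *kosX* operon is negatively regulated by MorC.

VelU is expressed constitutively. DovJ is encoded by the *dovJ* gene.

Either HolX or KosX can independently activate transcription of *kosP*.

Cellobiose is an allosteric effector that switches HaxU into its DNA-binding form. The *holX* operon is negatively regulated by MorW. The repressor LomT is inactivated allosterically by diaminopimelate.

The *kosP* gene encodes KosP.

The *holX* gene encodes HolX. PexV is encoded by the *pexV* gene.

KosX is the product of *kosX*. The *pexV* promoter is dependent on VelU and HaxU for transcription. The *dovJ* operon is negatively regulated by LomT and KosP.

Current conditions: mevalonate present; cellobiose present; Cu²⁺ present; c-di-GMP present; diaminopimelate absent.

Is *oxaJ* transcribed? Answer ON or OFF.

VelU is produced constitutively and is active.
Cellobiose is present, so HaxU is active.
No repressor is bound and VelU and HaxU are active, so *pexV* is transcribed.
So PexV is produced and active.
Diaminopimelate is absent, so LomT is active.
Mevalonate is present, so MorW is active.
With repressor MorW bound, *holX* is not transcribed.
So HolX is not produced.
c-di-GMP is present, so MorC is active.
With repressor MorC bound, *kosX* is not transcribed.
So KosX is not produced.
No activator is available at the *kosP* promoter, so *kosP* is not transcribed.
So KosP is not produced.
With repressor LomT bound, *dovJ* is not transcribed.
So DovJ is not produced.
Cu²⁺ is present, so JalK is inactive.
With repressor PexV bound, *oxaJ* is not transcribed.

OFF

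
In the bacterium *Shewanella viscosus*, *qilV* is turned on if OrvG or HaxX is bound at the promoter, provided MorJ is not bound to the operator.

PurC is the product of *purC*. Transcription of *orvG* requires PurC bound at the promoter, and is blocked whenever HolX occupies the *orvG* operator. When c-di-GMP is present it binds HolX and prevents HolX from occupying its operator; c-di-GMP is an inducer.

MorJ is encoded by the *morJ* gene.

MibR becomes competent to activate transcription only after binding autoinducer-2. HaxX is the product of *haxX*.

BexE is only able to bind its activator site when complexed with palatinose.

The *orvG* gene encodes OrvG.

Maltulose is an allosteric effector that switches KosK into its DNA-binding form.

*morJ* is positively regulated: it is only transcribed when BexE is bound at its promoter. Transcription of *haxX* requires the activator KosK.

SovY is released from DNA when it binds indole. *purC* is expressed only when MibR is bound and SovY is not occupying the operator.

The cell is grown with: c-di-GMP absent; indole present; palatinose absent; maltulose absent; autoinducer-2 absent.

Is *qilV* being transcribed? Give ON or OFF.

Palatinose is absent, so BexE is inactive.
Required activator BexE is absent, so *morJ* is not transcribed.
So MorJ is not produced.
Autoinducer-2 is absent, so MibR is inactive.
Indole is present, so SovY is inactive.
Required activator MibR is absent, so *purC* is not transcribed.
So PurC is not produced.
c-di-GMP is absent, so HolX is active.
With repressor HolX bound, *orvG* is not transcribed.
So OrvG is not produced.
Maltulose is absent, so KosK is inactive.
Required activator KosK is absent, so *haxX* is not transcribed.
So HaxX is not produced.
No activator is available at the *qilV* promoter, so *qilV* is not transcribed.

OFF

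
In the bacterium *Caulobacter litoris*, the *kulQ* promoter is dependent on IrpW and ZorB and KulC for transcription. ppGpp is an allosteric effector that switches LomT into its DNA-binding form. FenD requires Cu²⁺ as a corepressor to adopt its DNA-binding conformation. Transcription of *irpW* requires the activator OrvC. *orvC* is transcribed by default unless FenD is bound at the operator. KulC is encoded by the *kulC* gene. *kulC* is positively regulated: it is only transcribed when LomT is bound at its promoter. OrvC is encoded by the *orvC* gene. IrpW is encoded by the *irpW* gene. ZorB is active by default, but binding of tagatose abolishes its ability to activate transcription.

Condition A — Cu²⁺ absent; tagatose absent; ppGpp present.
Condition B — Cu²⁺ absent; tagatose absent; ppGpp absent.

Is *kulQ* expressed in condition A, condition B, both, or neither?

A only

Condition A:
Cu²⁺ is absent, so FenD is inactive.
With no repressor bound, *orvC* is transcribed.
So OrvC is produced and active.
No repressor is bound and OrvC is active, so *irpW* is transcribed.
So IrpW is produced and active.
Tagatose is absent, so ZorB is active.
ppGpp is present, so LomT is active.
No repressor is bound and LomT is active, so *kulC* is transcribed.
So KulC is produced and active.
No repressor is bound and IrpW and ZorB and KulC are active, so *kulQ* is transcribed.
→ *kulQ* is ON in A.
Condition B:
Cu²⁺ is absent, so FenD is inactive.
With no repressor bound, *orvC* is transcribed.
So OrvC is produced and active.
No repressor is bound and OrvC is active, so *irpW* is transcribed.
So IrpW is produced and active.
Tagatose is absent, so ZorB is active.
ppGpp is absent, so LomT is inactive.
Required activator LomT is absent, so *kulC* is not transcribed.
So KulC is not produced.
Required activator KulC is absent, so *kulQ* is not transcribed.
→ *kulQ* is OFF in B.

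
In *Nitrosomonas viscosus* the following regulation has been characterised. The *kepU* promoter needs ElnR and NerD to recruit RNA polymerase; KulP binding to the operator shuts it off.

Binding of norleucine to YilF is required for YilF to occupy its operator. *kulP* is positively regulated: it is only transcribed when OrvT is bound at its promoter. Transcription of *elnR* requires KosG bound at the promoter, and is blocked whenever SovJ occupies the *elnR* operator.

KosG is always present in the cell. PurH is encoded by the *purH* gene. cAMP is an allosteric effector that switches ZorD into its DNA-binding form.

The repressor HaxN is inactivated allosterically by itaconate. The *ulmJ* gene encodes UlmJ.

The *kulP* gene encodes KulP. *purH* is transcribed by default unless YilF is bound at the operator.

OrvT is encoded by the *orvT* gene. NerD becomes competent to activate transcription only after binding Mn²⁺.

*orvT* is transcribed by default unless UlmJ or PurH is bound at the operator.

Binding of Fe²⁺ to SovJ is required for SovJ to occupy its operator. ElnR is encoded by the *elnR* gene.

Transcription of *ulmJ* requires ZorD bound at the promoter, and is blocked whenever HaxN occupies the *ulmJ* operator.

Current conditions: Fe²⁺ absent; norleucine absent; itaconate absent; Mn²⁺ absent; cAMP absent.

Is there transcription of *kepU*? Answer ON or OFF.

OFF

cAMP is absent, so ZorD is inactive.
Itaconate is absent, so HaxN is active.
With repressor HaxN bound, *ulmJ* is not transcribed.
So UlmJ is not produced.
Norleucine is absent, so YilF is inactive.
With no repressor bound, *purH* is transcribed.
So PurH is produced and active.
With repressor PurH bound, *orvT* is not transcribed.
So OrvT is not produced.
Required activator OrvT is absent, so *kulP* is not transcribed.
So KulP is not produced.
Fe²⁺ is absent, so SovJ is inactive.
KosG is produced constitutively and is active.
No repressor is bound and KosG is active, so *elnR* is transcribed.
So ElnR is produced and active.
Mn²⁺ is absent, so NerD is inactive.
Required activator NerD is absent, so *kepU* is not transcribed.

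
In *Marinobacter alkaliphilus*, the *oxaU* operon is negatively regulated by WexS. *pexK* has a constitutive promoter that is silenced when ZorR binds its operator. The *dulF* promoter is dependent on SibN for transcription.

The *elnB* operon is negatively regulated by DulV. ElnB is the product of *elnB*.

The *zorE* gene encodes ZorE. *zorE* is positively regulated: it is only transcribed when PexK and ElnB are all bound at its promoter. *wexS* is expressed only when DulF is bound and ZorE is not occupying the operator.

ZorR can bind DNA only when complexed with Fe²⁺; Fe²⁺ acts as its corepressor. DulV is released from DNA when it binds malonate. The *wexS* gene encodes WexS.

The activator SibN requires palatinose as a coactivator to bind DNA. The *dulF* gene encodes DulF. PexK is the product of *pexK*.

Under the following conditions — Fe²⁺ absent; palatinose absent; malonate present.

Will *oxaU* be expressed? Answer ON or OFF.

Fe²⁺ is absent, so ZorR is inactive.
With no repressor bound, *pexK* is transcribed.
So PexK is produced and active.
Malonate is present, so DulV is inactive.
With no repressor bound, *elnB* is transcribed.
So ElnB is produced and active.
No repressor is bound and PexK and ElnB are active, so *zorE* is transcribed.
So ZorE is produced and active.
Palatinose is absent, so SibN is inactive.
Required activator SibN is absent, so *dulF* is not transcribed.
So DulF is not produced.
With repressor ZorE bound, *wexS* is not transcribed.
So WexS is not produced.
With no repressor bound, *oxaU* is transcribed.

ON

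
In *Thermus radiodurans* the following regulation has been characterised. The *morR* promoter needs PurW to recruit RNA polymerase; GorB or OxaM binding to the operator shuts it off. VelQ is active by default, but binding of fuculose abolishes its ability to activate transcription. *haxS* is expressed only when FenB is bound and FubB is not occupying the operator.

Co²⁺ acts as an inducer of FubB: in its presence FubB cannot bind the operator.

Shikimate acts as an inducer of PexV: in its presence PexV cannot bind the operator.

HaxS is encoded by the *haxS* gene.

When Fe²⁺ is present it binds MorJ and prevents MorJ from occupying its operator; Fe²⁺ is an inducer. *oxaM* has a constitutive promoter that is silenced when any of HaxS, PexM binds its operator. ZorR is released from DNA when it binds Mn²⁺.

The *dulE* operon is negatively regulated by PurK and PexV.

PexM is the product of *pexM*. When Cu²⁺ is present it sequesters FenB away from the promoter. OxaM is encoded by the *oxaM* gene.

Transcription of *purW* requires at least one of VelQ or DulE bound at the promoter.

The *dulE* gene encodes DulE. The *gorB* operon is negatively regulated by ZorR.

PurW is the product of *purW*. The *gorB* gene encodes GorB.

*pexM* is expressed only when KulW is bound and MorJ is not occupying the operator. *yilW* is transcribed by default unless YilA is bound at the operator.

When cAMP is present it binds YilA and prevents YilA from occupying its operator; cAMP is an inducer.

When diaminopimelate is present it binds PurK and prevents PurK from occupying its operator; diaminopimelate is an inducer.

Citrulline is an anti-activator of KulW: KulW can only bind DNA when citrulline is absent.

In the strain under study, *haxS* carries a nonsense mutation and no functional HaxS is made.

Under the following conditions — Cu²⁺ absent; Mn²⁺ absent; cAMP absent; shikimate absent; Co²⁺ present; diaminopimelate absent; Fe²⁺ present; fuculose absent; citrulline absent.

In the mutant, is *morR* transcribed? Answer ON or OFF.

ON

Mn²⁺ is absent, so ZorR is active.
With repressor ZorR bound, *gorB* is not transcribed.
So GorB is not produced.
HaxS is non-functional in this strain, so it has no effect.
Citrulline is absent, so KulW is active.
Fe²⁺ is present, so MorJ is inactive.
No repressor is bound and KulW is active, so *pexM* is transcribed.
So PexM is produced and active.
With repressor PexM bound, *oxaM* is not transcribed.
So OxaM is not produced.
Fuculose is absent, so VelQ is active.
Diaminopimelate is absent, so PurK is active.
Shikimate is absent, so PexV is active.
With repressor PurK bound, *dulE* is not transcribed.
So DulE is not produced.
Activator VelQ is present, so *purW* is transcribed.
So PurW is produced and active.
No repressor is bound and PurW is active, so *morR* is transcribed.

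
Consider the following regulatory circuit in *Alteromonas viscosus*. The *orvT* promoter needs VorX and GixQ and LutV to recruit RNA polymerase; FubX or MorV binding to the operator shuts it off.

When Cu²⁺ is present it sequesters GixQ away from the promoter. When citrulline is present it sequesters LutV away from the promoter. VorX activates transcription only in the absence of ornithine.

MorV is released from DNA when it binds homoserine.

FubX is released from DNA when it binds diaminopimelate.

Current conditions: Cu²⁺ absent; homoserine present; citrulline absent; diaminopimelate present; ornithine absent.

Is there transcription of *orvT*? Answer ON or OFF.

Diaminopimelate is present, so FubX is inactive.
Ornithine is absent, so VorX is active.
Cu²⁺ is absent, so GixQ is active.
Citrulline is absent, so LutV is active.
Homoserine is present, so MorV is inactive.
No repressor is bound and VorX and GixQ and LutV are active, so *orvT* is transcribed.

ON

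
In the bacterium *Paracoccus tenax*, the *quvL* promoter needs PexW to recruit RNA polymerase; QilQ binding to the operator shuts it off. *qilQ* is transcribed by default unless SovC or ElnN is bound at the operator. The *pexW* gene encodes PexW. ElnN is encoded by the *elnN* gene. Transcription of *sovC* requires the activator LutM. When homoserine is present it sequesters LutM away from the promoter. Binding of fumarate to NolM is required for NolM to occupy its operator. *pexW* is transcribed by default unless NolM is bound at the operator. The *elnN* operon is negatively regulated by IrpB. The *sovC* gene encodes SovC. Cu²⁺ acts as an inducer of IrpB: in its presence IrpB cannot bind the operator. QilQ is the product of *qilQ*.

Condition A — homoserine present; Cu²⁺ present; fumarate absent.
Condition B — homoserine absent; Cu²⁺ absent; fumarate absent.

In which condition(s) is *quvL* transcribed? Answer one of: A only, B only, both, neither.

Condition A:
Homoserine is present, so LutM is inactive.
Required activator LutM is absent, so *sovC* is not transcribed.
So SovC is not produced.
Cu²⁺ is present, so IrpB is inactive.
With no repressor bound, *elnN* is transcribed.
So ElnN is produced and active.
With repressor ElnN bound, *qilQ* is not transcribed.
So QilQ is not produced.
Fumarate is absent, so NolM is inactive.
With no repressor bound, *pexW* is transcribed.
So PexW is produced and active.
No repressor is bound and PexW is active, so *quvL* is transcribed.
→ *quvL* is ON in A.
Condition B:
Homoserine is absent, so LutM is active.
No repressor is bound and LutM is active, so *sovC* is transcribed.
So SovC is produced and active.
Cu²⁺ is absent, so IrpB is active.
With repressor IrpB bound, *elnN* is not transcribed.
So ElnN is not produced.
With repressor SovC bound, *qilQ* is not transcribed.
So QilQ is not produced.
Fumarate is absent, so NolM is inactive.
With no repressor bound, *pexW* is transcribed.
So PexW is produced and active.
No repressor is bound and PexW is active, so *quvL* is transcribed.
→ *quvL* is ON in B.

both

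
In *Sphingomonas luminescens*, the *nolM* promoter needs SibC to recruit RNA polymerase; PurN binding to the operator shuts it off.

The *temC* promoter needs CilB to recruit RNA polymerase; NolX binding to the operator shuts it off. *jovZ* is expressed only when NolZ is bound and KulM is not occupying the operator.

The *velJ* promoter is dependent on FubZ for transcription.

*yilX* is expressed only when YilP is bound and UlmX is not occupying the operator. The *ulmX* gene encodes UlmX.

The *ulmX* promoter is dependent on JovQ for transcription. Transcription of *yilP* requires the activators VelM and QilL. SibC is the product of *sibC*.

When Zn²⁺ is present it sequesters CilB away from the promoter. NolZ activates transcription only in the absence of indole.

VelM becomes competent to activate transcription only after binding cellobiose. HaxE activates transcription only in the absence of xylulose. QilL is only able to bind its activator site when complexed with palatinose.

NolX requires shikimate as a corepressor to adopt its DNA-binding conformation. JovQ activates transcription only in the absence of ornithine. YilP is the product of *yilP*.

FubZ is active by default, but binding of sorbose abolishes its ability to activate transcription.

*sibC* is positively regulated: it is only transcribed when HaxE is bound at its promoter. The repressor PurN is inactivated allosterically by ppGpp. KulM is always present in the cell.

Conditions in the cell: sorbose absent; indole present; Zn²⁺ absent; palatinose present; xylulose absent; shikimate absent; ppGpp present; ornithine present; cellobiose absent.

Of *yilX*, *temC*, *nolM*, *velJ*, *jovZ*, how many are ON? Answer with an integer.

3

Ornithine is present, so JovQ is inactive.
Required activator JovQ is absent, so *ulmX* is not transcribed.
So UlmX is not produced.
Cellobiose is absent, so VelM is inactive.
Palatinose is present, so QilL is active.
Required activator VelM is absent, so *yilP* is not transcribed.
So YilP is not produced.
Required activator YilP is absent, so *yilX* is not transcribed.
→ *yilX* is OFF.
Shikimate is absent, so NolX is inactive.
Zn²⁺ is absent, so CilB is active.
No repressor is bound and CilB is active, so *temC* is transcribed.
→ *temC* is ON.
Xylulose is absent, so HaxE is active.
No repressor is bound and HaxE is active, so *sibC* is transcribed.
So SibC is produced and active.
ppGpp is present, so PurN is inactive.
No repressor is bound and SibC is active, so *nolM* is transcribed.
→ *nolM* is ON.
Sorbose is absent, so FubZ is active.
No repressor is bound and FubZ is active, so *velJ* is transcribed.
→ *velJ* is ON.
KulM is produced constitutively and is active.
Indole is present, so NolZ is inactive.
With repressor KulM bound, *jovZ* is not transcribed.
→ *jovZ* is OFF.
3 of the 5 genes are transcribed.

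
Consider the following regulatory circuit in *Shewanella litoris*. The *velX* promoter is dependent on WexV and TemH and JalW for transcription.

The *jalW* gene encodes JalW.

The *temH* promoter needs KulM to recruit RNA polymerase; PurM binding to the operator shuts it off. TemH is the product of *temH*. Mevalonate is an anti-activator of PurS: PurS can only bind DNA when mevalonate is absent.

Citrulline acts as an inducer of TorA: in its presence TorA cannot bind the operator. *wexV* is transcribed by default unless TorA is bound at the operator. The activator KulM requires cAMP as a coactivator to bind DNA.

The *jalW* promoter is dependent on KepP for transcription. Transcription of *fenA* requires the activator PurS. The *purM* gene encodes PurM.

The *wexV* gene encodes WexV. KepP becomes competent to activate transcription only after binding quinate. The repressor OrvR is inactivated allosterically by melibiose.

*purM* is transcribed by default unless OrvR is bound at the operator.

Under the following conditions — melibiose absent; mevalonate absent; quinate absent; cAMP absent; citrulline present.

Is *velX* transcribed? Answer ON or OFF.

Citrulline is present, so TorA is inactive.
With no repressor bound, *wexV* is transcribed.
So WexV is produced and active.
cAMP is absent, so KulM is inactive.
Melibiose is absent, so OrvR is active.
With repressor OrvR bound, *purM* is not transcribed.
So PurM is not produced.
Required activator KulM is absent, so *temH* is not transcribed.
So TemH is not produced.
Quinate is absent, so KepP is inactive.
Required activator KepP is absent, so *jalW* is not transcribed.
So JalW is not produced.
Required activator TemH is absent, so *velX* is not transcribed.

OFF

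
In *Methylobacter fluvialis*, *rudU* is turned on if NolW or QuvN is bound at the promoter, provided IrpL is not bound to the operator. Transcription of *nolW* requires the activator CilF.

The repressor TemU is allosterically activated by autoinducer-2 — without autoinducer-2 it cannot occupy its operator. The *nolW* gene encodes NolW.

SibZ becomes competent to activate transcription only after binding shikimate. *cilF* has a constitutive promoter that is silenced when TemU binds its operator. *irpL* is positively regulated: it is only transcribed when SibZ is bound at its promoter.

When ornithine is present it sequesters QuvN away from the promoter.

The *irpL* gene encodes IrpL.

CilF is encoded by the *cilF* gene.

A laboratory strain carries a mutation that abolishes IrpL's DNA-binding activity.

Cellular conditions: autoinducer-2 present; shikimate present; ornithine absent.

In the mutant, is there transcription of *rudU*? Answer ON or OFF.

ON

Autoinducer-2 is present, so TemU is active.
With repressor TemU bound, *cilF* is not transcribed.
So CilF is not produced.
Required activator CilF is absent, so *nolW* is not transcribed.
So NolW is not produced.
Ornithine is absent, so QuvN is active.
IrpL is non-functional in this strain, so it has no effect.
Activator QuvN is present, so *rudU* is transcribed.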